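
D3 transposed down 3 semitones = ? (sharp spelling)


Reasoning:
D3: chromatic position 2 in octave 3 → absolute = 3×12 + 2 = 38
Transpose down 3: 38 - 3 = 35
35 = 2×12 + 11 → B in octave 2
Result = B2


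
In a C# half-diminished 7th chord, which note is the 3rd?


Step by step:
Half-diminished 7th chord = root + minor 3rd + diminished 5th + minor 7th
Seventh chords stack in thirds, so the letter names are C-E-G-B
Root: C#
Minor 3rd above C#: E
Diminished 5th above C#: G
Minor 7th above C#: B
The 3rd = E


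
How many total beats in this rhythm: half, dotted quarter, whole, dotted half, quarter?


Beat values:
  half = 2 beats
  dotted quarter = 1.5 beats
  whole = 4 beats
  dotted half = 3 beats
  quarter = 1 beat
Sum = 2 + 1.5 + 4 + 3 + 1
= 11.5 beats


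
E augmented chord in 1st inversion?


Let's work it out.
Root position: E G# B#
1st inversion: move root up an octave
Bass note: G#
Notes (bottom to top) = G# B# E


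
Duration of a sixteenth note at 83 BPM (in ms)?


Solution.
One quarter-note beat = 60000 / BPM = 60000 / 83 ms
Sixteenth note = 1/4 × quarter note
Duration = 1/4 × 60000 / 83 = 15000 / 83
= 180.7 ms


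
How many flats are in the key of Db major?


Flat major keys: C(0), F(1), Bb(2), Eb(3), Ab(4), Db(5), Gb(6), Cb(7)
Db major has 5 flats
Order of flats: Bb Eb Ab Db Gb Cb Fb → first 5: Bb, Eb, Ab, Db, Gb
= 5 flats


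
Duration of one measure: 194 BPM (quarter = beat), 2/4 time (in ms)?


Reasoning:
Quarter-note beat duration = 60000 / 194 ms
Beats per measure (2/4) = 2
One measure = 2 × 60000 / 194 = 120000 / 194 ms
= 618.6 ms


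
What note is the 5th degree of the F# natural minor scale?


Working:
Natural minor scale pattern: W-H-W-W-H-W-W (2-1-2-2-1-2-2 semitones)
Starting from F#:
  F# + 2 semitones → G#
  G# + 1 semitone → A
  A + 2 semitones → B
  B + 2 semitones → C#
  C# + 1 semitone → D
  D + 2 semitones → E
  E + 2 semitones → F#
Scale: F# G# A B C# D E
Degree 5 = C#


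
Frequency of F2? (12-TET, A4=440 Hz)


f = 440 × 2^(n/12) where n = semitones from A4
F2: -28 semitones from A4
f = 440 × 2^(-28/12)
f = 87.31 Hz


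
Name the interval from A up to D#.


Letter names: A → D spans 4 letter names → a 4th
Semitones: A → D# = 6 half-steps
A 4th of 6 semitones is an augmented 4th
= augmented 4th


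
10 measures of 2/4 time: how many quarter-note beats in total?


Solution.
Time signature 2/4: the bottom number 4 means the quarter note gets one count
The top number 2 means 2 quarter-note beats per measure
Total = 2 × 10 measures
= 20 quarter-note beats


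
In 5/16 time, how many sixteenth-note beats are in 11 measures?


Reasoning:
Time signature 5/16: the bottom number 16 means the sixteenth note gets one count
The top number 5 means 5 sixteenth-note beats per measure
Total = 5 × 11 measures
= 55 sixteenth-note beats


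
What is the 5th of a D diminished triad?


Diminished triad = root + minor 3rd (3 semitones) + diminished 5th (6 semitones)
A triad on D stacks thirds, so the chord tones use letter names D-F-A
Root: D
Minor 3rd above D: F
Diminished 5th above D: Ab
The 5th = Ab


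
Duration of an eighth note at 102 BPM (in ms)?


Working:
One quarter-note beat = 60000 / BPM = 60000 / 102 ms
Eighth note = 1/2 × quarter note
Duration = 1/2 × 60000 / 102 = 30000 / 102
= 294.1 ms


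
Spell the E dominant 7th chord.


Dominant 7th chord = root + major 3rd + perfect 5th + minor 7th
Seventh chords stack in thirds, so the letter names are E-G-B-D
Root: E
Major 3rd above E: G#
Perfect 5th above E: B
Minor 7th above E: D
Chord = E G# B D


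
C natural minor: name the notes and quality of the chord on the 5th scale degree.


Step by step:
C natural minor scale: C D Eb F G Ab Bb
Diatonic triad on degree 5 stacks scale notes 5, 7, 2: G Bb D
G→Bb = 3 semitones; G→D = 7 semitones → minor triad
= G Bb D (minor)


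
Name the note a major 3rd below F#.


Solution.
A 3rd spans 3 letter names, so from F we land on D
A major 3rd = 4 semitones below F#
Spell D at that pitch: D
= D


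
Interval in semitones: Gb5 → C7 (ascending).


Let's work it out.
Absolute semitone position = octave×12 + chromatic position
Gb5: 5×12 + 6 = 66
C7: 7×12 + 0 = 84
Difference = 84 - 66 = 18
= 18 semitones


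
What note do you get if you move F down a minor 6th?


Working:
minor 6th: 6 letter names, 8 semitones
Letter: F - 5 → A
Pitch: F - 8 semitones, spelled as an A → A
= A


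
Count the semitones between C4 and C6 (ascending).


Solution.
Absolute semitone position = octave×12 + chromatic position
C4: 4×12 + 0 = 48
C6: 6×12 + 0 = 72
Difference = 72 - 48 = 24
= 24 semitones


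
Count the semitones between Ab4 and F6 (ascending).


Reasoning:
Absolute semitone position = octave×12 + chromatic position
Ab4: 4×12 + 8 = 56
F6: 6×12 + 5 = 77
Difference = 77 - 56 = 21
= 21 semitones


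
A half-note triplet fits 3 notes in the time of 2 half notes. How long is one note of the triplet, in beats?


Solution.
Triplet: 3 notes occupy the space of 2 half notes
Space = 2 × 2 = 4 beats
Each triplet note = 4 / 3 = 4/3 beats
= 4/3 beats


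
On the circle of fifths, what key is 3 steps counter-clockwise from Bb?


Each counter-clockwise step moves down a perfect 5th (= up a perfect 4th)
From Bb: Bb → Eb → Ab → Db
= Db


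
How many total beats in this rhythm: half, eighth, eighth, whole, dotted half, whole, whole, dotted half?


Reasoning:
Beat values:
  half = 2 beats
  eighth = 0.5 beats
  eighth = 0.5 beats
  whole = 4 beats
  dotted half = 3 beats
  whole = 4 beats
  whole = 4 beats
  dotted half = 3 beats
Sum = 2 + 0.5 + 0.5 + 4 + 3 + 4 + 4 + 3
= 21 beats


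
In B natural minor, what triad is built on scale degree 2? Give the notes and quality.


Working:
B natural minor scale: B C# D E F# G A
Diatonic triad on degree 2 stacks scale notes 2, 4, 6: C# E G
C#→E = 3 semitones; C#→G = 6 semitones → diminished triad
= C# E G (diminished)


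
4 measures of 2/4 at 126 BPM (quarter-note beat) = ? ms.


Quarter-note beat duration = 60000 / 126 ms
Beats per measure (2/4) = 2
One measure = 2 × 60000 / 126 = 120000 / 126 ms
4 measures = 4 × 120000 / 126 = 480000 / 126
= 3809.5 ms


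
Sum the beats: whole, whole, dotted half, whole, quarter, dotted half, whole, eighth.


Beat values:
  whole = 4 beats
  whole = 4 beats
  dotted half = 3 beats
  whole = 4 beats
  quarter = 1 beat
  dotted half = 3 beats
  whole = 4 beats
  eighth = 0.5 beats
Sum = 4 + 4 + 3 + 4 + 1 + 3 + 4 + 0.5
= 23.5 beats


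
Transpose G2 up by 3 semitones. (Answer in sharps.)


G2: chromatic position 7 in octave 2 → absolute = 2×12 + 7 = 31
Transpose up 3: 31 + 3 = 34
34 = 2×12 + 10 → A# in octave 2
Result = A#2


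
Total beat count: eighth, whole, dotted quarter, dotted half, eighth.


Working:
Beat values:
  eighth = 0.5 beats
  whole = 4 beats
  dotted quarter = 1.5 beats
  dotted half = 3 beats
  eighth = 0.5 beats
Sum = 0.5 + 4 + 1.5 + 3 + 0.5
= 9.5 beats


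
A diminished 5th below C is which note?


Solution.
A 5th spans 5 letter names, so from C we land on F
A diminished 5th = 6 semitones below C
Spell F at that pitch: F#
= F#


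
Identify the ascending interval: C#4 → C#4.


Working:
Letter names: C → C spans 1 letter name → a unison
Semitones: C#4 → C#4 = 0 half-steps
A unison of 0 semitones is a perfect unison
= perfect unison


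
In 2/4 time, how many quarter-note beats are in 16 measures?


Step by step:
Time signature 2/4: the bottom number 4 means the quarter note gets one count
The top number 2 means 2 quarter-note beats per measure
Total = 2 × 16 measures
= 32 quarter-note beats


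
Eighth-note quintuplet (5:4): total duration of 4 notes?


Let's work it out.
Quintuplet: 5 notes occupy the space of 4 eighth notes
Space = 4 × 1/2 = 2 beats
Each quintuplet note = 2 / 5 = 2/5 beats
4 notes = 4 × 2/5 = 8/5
= 8/5 beats


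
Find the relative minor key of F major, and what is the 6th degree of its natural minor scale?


Solution.
The relative minor shares the major's key signature and starts on its 6th degree
6th degree = a major 6th above the tonic; a major 6th above F is D
→ relative minor of F major is D minor
D natural minor scale: D E F G A Bb C
= D minor; 6th degree = Bb


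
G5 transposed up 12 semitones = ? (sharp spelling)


Let's work it out.
G5: chromatic position 7 in octave 5 → absolute = 5×12 + 7 = 67
Transpose up 12: 67 + 12 = 79
79 = 6×12 + 7 → G in octave 6
Result = G6


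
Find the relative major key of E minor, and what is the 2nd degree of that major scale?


Let's work it out.
The relative major shares the key signature and is a minor 3rd above the minor tonic
A minor 3rd above E is G
→ relative major of E minor is G major
G major scale: G A B C D E F#
= G major; 2nd degree = A


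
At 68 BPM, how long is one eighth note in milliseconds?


Reasoning:
One quarter-note beat = 60000 / BPM = 60000 / 68 ms
Eighth note = 1/2 × quarter note
Duration = 1/2 × 60000 / 68 = 30000 / 68
= 441.2 ms


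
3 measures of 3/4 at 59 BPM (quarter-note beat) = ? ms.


Quarter-note beat duration = 60000 / 59 ms
Beats per measure (3/4) = 3
One measure = 3 × 60000 / 59 = 180000 / 59 ms
3 measures = 3 × 180000 / 59 = 540000 / 59
= 9152.5 ms


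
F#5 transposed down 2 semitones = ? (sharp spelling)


Reasoning:
F#5: chromatic position 6 in octave 5 → absolute = 5×12 + 6 = 66
Transpose down 2: 66 - 2 = 64
64 = 5×12 + 4 → E in octave 5
Result = E5


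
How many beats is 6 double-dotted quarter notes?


Reasoning:
Base quarter note = 1 beat
Dot 1 adds half the previous value: +1/2
Dot 2 adds half the previous value: +1/4
One double-dotted quarter = 1 + 1/2 + 1/4 = 7/4
6 of them = 6 × 7/4 = 21/2
= 21/2 beats


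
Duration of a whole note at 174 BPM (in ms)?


One quarter-note beat = 60000 / BPM = 60000 / 174 ms
Whole note = 4 × quarter note
Duration = 4 × 60000 / 174 = 240000 / 174
= 1379.3 ms


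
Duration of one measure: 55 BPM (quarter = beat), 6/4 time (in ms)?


Quarter-note beat duration = 60000 / 55 ms
Beats per measure (6/4) = 6
One measure = 6 × 60000 / 55 = 360000 / 55 ms
= 6545.5 ms


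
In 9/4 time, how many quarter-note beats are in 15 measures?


Time signature 9/4: the bottom number 4 means the quarter note gets one count
The top number 9 means 9 quarter-note beats per measure
Total = 9 × 15 measures
= 135 quarter-note beats


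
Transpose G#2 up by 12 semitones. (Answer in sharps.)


Working:
G#2: chromatic position 8 in octave 2 → absolute = 2×12 + 8 = 32
Transpose up 12: 32 + 12 = 44
44 = 3×12 + 8 → G# in octave 3
Result = G#3


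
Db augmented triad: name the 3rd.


Reasoning:
Augmented triad = root + major 3rd (4 semitones) + augmented 5th (8 semitones)
A triad on Db stacks thirds, so the chord tones use letter names D-F-A
Root: Db
Major 3rd above Db: F
Augmented 5th above Db: A
The 3rd = F


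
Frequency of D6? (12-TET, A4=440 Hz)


Working:
f = 440 × 2^(n/12) where n = semitones from A4
D6: 17 semitones from A4
f = 440 × 2^(17/12)
f = 1174.66 Hz


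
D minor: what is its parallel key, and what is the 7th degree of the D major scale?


Parallel keys share the same tonic but differ in mode
D minor → parallel is D major
D major scale: D E F# G A B C#
= D major; 7th degree = C#


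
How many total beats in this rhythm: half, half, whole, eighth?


Step by step:
Beat values:
  half = 2 beats
  half = 2 beats
  whole = 4 beats
  eighth = 0.5 beats
Sum = 2 + 2 + 4 + 0.5
= 8.5 beats


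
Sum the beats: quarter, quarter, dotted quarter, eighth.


Reasoning:
Beat values:
  quarter = 1 beat
  quarter = 1 beat
  dotted quarter = 1.5 beats
  eighth = 0.5 beats
Sum = 1 + 1 + 1.5 + 0.5
= 4 beats


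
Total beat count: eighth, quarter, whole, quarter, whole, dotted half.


Solution.
Beat values:
  eighth = 0.5 beats
  quarter = 1 beat
  whole = 4 beats
  quarter = 1 beat
  whole = 4 beats
  dotted half = 3 beats
Sum = 0.5 + 1 + 4 + 1 + 4 + 3
= 13.5 beats


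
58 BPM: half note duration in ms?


Step by step:
One quarter-note beat = 60000 / BPM = 60000 / 58 ms
Half note = 2 × quarter note
Duration = 2 × 60000 / 58 = 120000 / 58
= 2069.0 ms


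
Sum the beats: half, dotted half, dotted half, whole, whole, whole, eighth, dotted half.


Step by step:
Beat values:
  half = 2 beats
  dotted half = 3 beats
  dotted half = 3 beats
  whole = 4 beats
  whole = 4 beats
  whole = 4 beats
  eighth = 0.5 beats
  dotted half = 3 beats
Sum = 2 + 3 + 3 + 4 + 4 + 4 + 0.5 + 3
= 23.5 beats


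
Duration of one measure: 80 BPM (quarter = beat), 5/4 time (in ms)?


Quarter-note beat duration = 60000 / 80 ms
Beats per measure (5/4) = 5
One measure = 5 × 60000 / 80 = 300000 / 80 ms
= 3750.0 ms


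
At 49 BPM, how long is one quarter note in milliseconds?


Working:
One quarter-note beat = 60000 / BPM = 60000 / 49 ms
Duration = 60000 / 49
= 1224.5 ms


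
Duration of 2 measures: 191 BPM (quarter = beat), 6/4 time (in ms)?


Let's work it out.
Quarter-note beat duration = 60000 / 191 ms
Beats per measure (6/4) = 6
One measure = 6 × 60000 / 191 = 360000 / 191 ms
2 measures = 2 × 360000 / 191 = 720000 / 191
= 3769.6 ms


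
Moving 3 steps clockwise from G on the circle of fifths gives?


Each clockwise step on the circle of fifths moves up a perfect 5th
From G: G → D → A → E
= E


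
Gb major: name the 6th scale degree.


Major scale pattern: W-W-H-W-W-W-H (2-2-1-2-2-2-1 semitones)
Starting from Gb:
  Gb + 2 semitones → Ab
  Ab + 2 semitones → Bb
  Bb + 1 semitone → Cb
  Cb + 2 semitones → Db
  Db + 2 semitones → Eb
  Eb + 2 semitones → F
  F + 1 semitone → Gb
Scale: Gb Ab Bb Cb Db Eb F
Degree 6 = Eb


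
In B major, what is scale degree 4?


Solution.
Major scale pattern: W-W-H-W-W-W-H (2-2-1-2-2-2-1 semitones)
Starting from B:
  B + 2 semitones → C#
  C# + 2 semitones → D#
  D# + 1 semitone → E
  E + 2 semitones → F#
  F# + 2 semitones → G#
  G# + 2 semitones → A#
  A# + 1 semitone → B
Scale: B C# D# E F# G# A#
Degree 4 = E


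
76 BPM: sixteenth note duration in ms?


Step by step:
One quarter-note beat = 60000 / BPM = 60000 / 76 ms
Sixteenth note = 1/4 × quarter note
Duration = 1/4 × 60000 / 76 = 15000 / 76
= 197.4 ms


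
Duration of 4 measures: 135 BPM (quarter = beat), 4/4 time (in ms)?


Step by step:
Quarter-note beat duration = 60000 / 135 ms
Beats per measure (4/4) = 4
One measure = 4 × 60000 / 135 = 240000 / 135 ms
4 measures = 4 × 240000 / 135 = 960000 / 135
= 7111.1 ms


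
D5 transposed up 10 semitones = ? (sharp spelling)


D5: chromatic position 2 in octave 5 → absolute = 5×12 + 2 = 62
Transpose up 10: 62 + 10 = 72
72 = 6×12 + 0 → C in octave 6
Result = C6


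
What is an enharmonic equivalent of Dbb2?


Working:
Enharmonic notes sound the same pitch but are spelled with different letter names
Dbb and C name the same pitch class
= C2


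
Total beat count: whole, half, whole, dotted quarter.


Reasoning:
Beat values:
  whole = 4 beats
  half = 2 beats
  whole = 4 beats
  dotted quarter = 1.5 beats
Sum = 4 + 2 + 4 + 1.5
= 11.5 beats


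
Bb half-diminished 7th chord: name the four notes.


Half-diminished 7th chord = root + minor 3rd + diminished 5th + minor 7th
Seventh chords stack in thirds, so the letter names are B-D-F-A
Root: Bb
Minor 3rd above Bb: Db
Diminished 5th above Bb: Fb
Minor 7th above Bb: Ab
Chord = Bb Db Fb Ab


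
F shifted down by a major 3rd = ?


Solution.
major 3rd: 3 letter names, 4 semitones
Letter: F - 2 → D
Pitch: F - 4 semitones, spelled as a D → Db
= Db


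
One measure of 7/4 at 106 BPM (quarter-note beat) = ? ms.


Reasoning:
Quarter-note beat duration = 60000 / 106 ms
Beats per measure (7/4) = 7
One measure = 7 × 60000 / 106 = 420000 / 106 ms
= 3962.3 ms


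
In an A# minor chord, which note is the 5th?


Minor triad = root + minor 3rd (3 semitones) + perfect 5th (7 semitones)
A triad on A# stacks thirds, so the chord tones use letter names A-C-E
Root: A#
Minor 3rd above A#: C#
Perfect 5th above A#: E#
The 5th = E#


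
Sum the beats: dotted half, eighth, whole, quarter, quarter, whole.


Reasoning:
Beat values:
  dotted half = 3 beats
  eighth = 0.5 beats
  whole = 4 beats
  quarter = 1 beat
  quarter = 1 beat
  whole = 4 beats
Sum = 3 + 0.5 + 4 + 1 + 1 + 4
= 13.5 beats


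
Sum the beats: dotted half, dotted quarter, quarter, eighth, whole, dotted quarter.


Solution.
Beat values:
  dotted half = 3 beats
  dotted quarter = 1.5 beats
  quarter = 1 beat
  eighth = 0.5 beats
  whole = 4 beats
  dotted quarter = 1.5 beats
Sum = 3 + 1.5 + 1 + 0.5 + 4 + 1.5
= 11.5 beats


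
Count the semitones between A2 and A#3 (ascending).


Let's work it out.
Absolute semitone position = octave×12 + chromatic position
A2: 2×12 + 9 = 33
A#3: 3×12 + 10 = 46
Difference = 46 - 33 = 13
= 13 semitones


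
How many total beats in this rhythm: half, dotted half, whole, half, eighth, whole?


Beat values:
  half = 2 beats
  dotted half = 3 beats
  whole = 4 beats
  half = 2 beats
  eighth = 0.5 beats
  whole = 4 beats
Sum = 2 + 3 + 4 + 2 + 0.5 + 4
= 15.5 beats


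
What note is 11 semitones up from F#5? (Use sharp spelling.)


Solution.
F#5: chromatic position 6 in octave 5 → absolute = 5×12 + 6 = 66
Transpose up 11: 66 + 11 = 77
77 = 6×12 + 5 → F in octave 6
Result = F6


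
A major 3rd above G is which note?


Reasoning:
A 3rd spans 3 letter names, so from G we land on B
A major 3rd = 4 semitones above G
Spell B at that pitch: B
= B


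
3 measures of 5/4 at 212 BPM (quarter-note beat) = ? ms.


Quarter-note beat duration = 60000 / 212 ms
Beats per measure (5/4) = 5
One measure = 5 × 60000 / 212 = 300000 / 212 ms
3 measures = 3 × 300000 / 212 = 900000 / 212
= 4245.3 ms


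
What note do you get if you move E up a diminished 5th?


diminished 5th: 5 letter names, 6 semitones
Letter: E + 4 → B
Pitch: E + 6 semitones, spelled as a B → Bb
= Bb


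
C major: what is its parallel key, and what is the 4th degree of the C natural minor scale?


Working:
Parallel keys share the same tonic but differ in mode
C major → parallel is C minor
C natural minor scale: C D Eb F G Ab Bb
= C minor; 4th degree = F


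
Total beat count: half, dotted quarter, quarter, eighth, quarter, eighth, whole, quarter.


Step by step:
Beat values:
  half = 2 beats
  dotted quarter = 1.5 beats
  quarter = 1 beat
  eighth = 0.5 beats
  quarter = 1 beat
  eighth = 0.5 beats
  whole = 4 beats
  quarter = 1 beat
Sum = 2 + 1.5 + 1 + 0.5 + 1 + 0.5 + 4 + 1
= 11.5 beats


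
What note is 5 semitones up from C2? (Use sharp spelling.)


Step by step:
C2: chromatic position 0 in octave 2 → absolute = 2×12 + 0 = 24
Transpose up 5: 24 + 5 = 29
29 = 2×12 + 5 → F in octave 2
Result = F2


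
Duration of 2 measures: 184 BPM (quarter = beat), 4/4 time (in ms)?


Solution.
Quarter-note beat duration = 60000 / 184 ms
Beats per measure (4/4) = 4
One measure = 4 × 60000 / 184 = 240000 / 184 ms
2 measures = 2 × 240000 / 184 = 480000 / 184
= 2608.7 ms


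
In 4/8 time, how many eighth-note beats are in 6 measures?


Reasoning:
Time signature 4/8: the bottom number 8 means the eighth note gets one count
The top number 4 means 4 eighth-note beats per measure
Total = 4 × 6 measures
= 24 eighth-note beats


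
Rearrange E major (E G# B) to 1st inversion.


Reasoning:
Root position: E G# B
1st inversion: move root up an octave
Bass note: G#
Notes (bottom to top) = G# B E


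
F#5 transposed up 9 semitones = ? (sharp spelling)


Reasoning:
F#5: chromatic position 6 in octave 5 → absolute = 5×12 + 6 = 66
Transpose up 9: 66 + 9 = 75
75 = 6×12 + 3 → D# in octave 6
Result = D#6


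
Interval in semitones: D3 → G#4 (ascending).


Step by step:
Absolute semitone position = octave×12 + chromatic position
D3: 3×12 + 2 = 38
G#4: 4×12 + 8 = 56
Difference = 56 - 38 = 18
= 18 semitones


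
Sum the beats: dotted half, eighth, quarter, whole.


Working:
Beat values:
  dotted half = 3 beats
  eighth = 0.5 beats
  quarter = 1 beat
  whole = 4 beats
Sum = 3 + 0.5 + 1 + 4
= 8.5 beats


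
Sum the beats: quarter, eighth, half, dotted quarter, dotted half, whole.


Beat values:
  quarter = 1 beat
  eighth = 0.5 beats
  half = 2 beats
  dotted quarter = 1.5 beats
  dotted half = 3 beats
  whole = 4 beats
Sum = 1 + 0.5 + 2 + 1.5 + 3 + 4
= 12 beats


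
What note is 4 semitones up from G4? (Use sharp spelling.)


Solution.
G4: chromatic position 7 in octave 4 → absolute = 4×12 + 7 = 55
Transpose up 4: 55 + 4 = 59
59 = 4×12 + 11 → B in octave 4
Result = B4


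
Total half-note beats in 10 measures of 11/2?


Working:
Time signature 11/2: the bottom number 2 means the half note gets one count
The top number 11 means 11 half-note beats per measure
Total = 11 × 10 measures
= 110 half-note beats


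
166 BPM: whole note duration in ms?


Working:
One quarter-note beat = 60000 / BPM = 60000 / 166 ms
Whole note = 4 × quarter note
Duration = 4 × 60000 / 166 = 240000 / 166
= 1445.8 ms


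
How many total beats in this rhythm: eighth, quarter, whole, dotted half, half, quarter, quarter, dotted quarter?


Let's work it out.
Beat values:
  eighth = 0.5 beats
  quarter = 1 beat
  whole = 4 beats
  dotted half = 3 beats
  half = 2 beats
  quarter = 1 beat
  quarter = 1 beat
  dotted quarter = 1.5 beats
Sum = 0.5 + 1 + 4 + 3 + 2 + 1 + 1 + 1.5
= 14 beats


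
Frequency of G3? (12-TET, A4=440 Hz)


f = 440 × 2^(n/12) where n = semitones from A4
G3: -14 semitones from A4
f = 440 × 2^(-14/12)
f = 196.00 Hz


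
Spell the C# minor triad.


Reasoning:
Minor triad = root + minor 3rd (3 semitones) + perfect 5th (7 semitones)
A triad on C# stacks thirds, so the chord tones use letter names C-E-G
Root: C#
Minor 3rd above C#: E
Perfect 5th above C#: G#
Chord = C# E G#


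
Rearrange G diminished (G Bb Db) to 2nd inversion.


Reasoning:
Root position: G Bb Db
2nd inversion: move root and 3rd up an octave
Bass note: Db
Notes (bottom to top) = Db G Bb


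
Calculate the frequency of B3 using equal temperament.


Reasoning:
f = 440 × 2^(n/12) where n = semitones from A4
B3: -10 semitones from A4
f = 440 × 2^(-10/12)
f = 246.94 Hz


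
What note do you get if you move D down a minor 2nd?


Solution.
minor 2nd: 2 letter names, 1 semitones
Letter: D - 1 → C
Pitch: D - 1 semitones, spelled as a C → C#
= C#


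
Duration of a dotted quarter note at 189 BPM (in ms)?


One quarter-note beat = 60000 / BPM = 60000 / 189 ms
Dotted quarter note = 3/2 × quarter note
Duration = 3/2 × 60000 / 189 = 90000 / 189
= 476.2 ms


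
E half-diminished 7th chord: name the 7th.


Step by step:
Half-diminished 7th chord = root + minor 3rd + diminished 5th + minor 7th
Seventh chords stack in thirds, so the letter names are E-G-B-D
Root: E
Minor 3rd above E: G
Diminished 5th above E: Bb
Minor 7th above E: D
The 7th = D


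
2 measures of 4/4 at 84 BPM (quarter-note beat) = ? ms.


Quarter-note beat duration = 60000 / 84 ms
Beats per measure (4/4) = 4
One measure = 4 × 60000 / 84 = 240000 / 84 ms
2 measures = 2 × 240000 / 84 = 480000 / 84
= 5714.3 ms


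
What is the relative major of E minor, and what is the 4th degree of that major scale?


The relative major shares the key signature and is a minor 3rd above the minor tonic
A minor 3rd above E is G
→ relative major of E minor is G major
G major scale: G A B C D E F#
= G major; 4th degree = C


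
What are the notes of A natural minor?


Working:
Natural minor scale pattern: W-H-W-W-H-W-W (2-1-2-2-1-2-2 semitones)
Starting from A:
  A + 2 semitones → B
  B + 1 semitone → C
  C + 2 semitones → D
  D + 2 semitones → E
  E + 1 semitone → F
  F + 2 semitones → G
  G + 2 semitones → A
Scale = A B C D E F G


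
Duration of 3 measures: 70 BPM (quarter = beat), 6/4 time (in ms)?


Working:
Quarter-note beat duration = 60000 / 70 ms
Beats per measure (6/4) = 6
One measure = 6 × 60000 / 70 = 360000 / 70 ms
3 measures = 3 × 360000 / 70 = 1080000 / 70
= 15428.6 ms


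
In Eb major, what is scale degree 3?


Let's work it out.
Major scale pattern: W-W-H-W-W-W-H (2-2-1-2-2-2-1 semitones)
Starting from Eb:
  Eb + 2 semitones → F
  F + 2 semitones → G
  G + 1 semitone → Ab
  Ab + 2 semitones → Bb
  Bb + 2 semitones → C
  C + 2 semitones → D
  D + 1 semitone → Eb
Scale: Eb F G Ab Bb C D
Degree 3 = G


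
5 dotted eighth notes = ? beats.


Let's work it out.
Base eighth note = 1/2 beats
Dot 1 adds half the previous value: +1/4
One dotted eighth = 1/2 + 1/4 = 3/4
5 of them = 5 × 3/4 = 15/4
= 15/4 beats


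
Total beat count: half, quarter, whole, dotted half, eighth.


Working:
Beat values:
  half = 2 beats
  quarter = 1 beat
  whole = 4 beats
  dotted half = 3 beats
  eighth = 0.5 beats
Sum = 2 + 1 + 4 + 3 + 0.5
= 10.5 beats


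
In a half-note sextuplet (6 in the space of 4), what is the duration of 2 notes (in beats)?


Reasoning:
Sextuplet: 6 notes occupy the space of 4 half notes
Space = 4 × 2 = 8 beats
Each sextuplet note = 8 / 6 = 4/3 beats
2 notes = 2 × 4/3 = 8/3
= 8/3 beats


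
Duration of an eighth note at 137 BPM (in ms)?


Working:
One quarter-note beat = 60000 / BPM = 60000 / 137 ms
Eighth note = 1/2 × quarter note
Duration = 1/2 × 60000 / 137 = 30000 / 137
= 219.0 ms


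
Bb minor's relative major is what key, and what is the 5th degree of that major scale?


Let's work it out.
The relative major shares the key signature and is a minor 3rd above the minor tonic
A minor 3rd above Bb is Db
→ relative major of Bb minor is Db major
Db major scale: Db Eb F Gb Ab Bb C
= Db major; 5th degree = Ab


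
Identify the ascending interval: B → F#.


Let's work it out.
Letter names: B → F spans 5 letter names → a 5th
Semitones: B → F# = 7 half-steps
A 5th of 7 semitones is a perfect 5th
= perfect 5th


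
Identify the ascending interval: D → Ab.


Reasoning:
Letter names: D → A spans 5 letter names → a 5th
Semitones: D → Ab = 6 half-steps
A 5th of 6 semitones is a diminished 5th
= diminished 5th


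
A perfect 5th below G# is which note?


Reasoning:
A 5th spans 5 letter names, so from G we land on C
A perfect 5th = 7 semitones below G#
Spell C at that pitch: C#
= C#


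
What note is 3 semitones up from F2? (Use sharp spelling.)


F2: chromatic position 5 in octave 2 → absolute = 2×12 + 5 = 29
Transpose up 3: 29 + 3 = 32
32 = 2×12 + 8 → G# in octave 2
Result = G#2


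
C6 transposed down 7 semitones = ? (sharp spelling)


C6: chromatic position 0 in octave 6 → absolute = 6×12 + 0 = 72
Transpose down 7: 72 - 7 = 65
65 = 5×12 + 5 → F in octave 5
Result = F5


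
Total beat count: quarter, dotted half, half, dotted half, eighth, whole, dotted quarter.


Let's work it out.
Beat values:
  quarter = 1 beat
  dotted half = 3 beats
  half = 2 beats
  dotted half = 3 beats
  eighth = 0.5 beats
  whole = 4 beats
  dotted quarter = 1.5 beats
Sum = 1 + 3 + 2 + 3 + 0.5 + 4 + 1.5
= 15 beats


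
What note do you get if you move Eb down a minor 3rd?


Let's work it out.
minor 3rd: 3 letter names, 3 semitones
Letter: E - 2 → C
Pitch: Eb - 3 semitones, spelled as a C → C
= C


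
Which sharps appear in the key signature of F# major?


Step by step:
Sharp major keys follow the circle of fifths: C(0), G(1), D(2), A(3), E(4), B(5), F#(6), C#(7)
F# major has 6 sharps
Order of sharps: F# C# G# D# A# E# B# → first 6: F#, C#, G#, D#, A#, E#
= F#, C#, G#, D#, A#, E#


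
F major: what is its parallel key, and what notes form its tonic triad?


Let's work it out.
Parallel keys share the same tonic but differ in mode
F major → parallel is F minor
Tonic triad of F minor = F Ab C
= F minor; triad = F Ab C


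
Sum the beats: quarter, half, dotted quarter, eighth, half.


Solution.
Beat values:
  quarter = 1 beat
  half = 2 beats
  dotted quarter = 1.5 beats
  eighth = 0.5 beats
  half = 2 beats
Sum = 1 + 2 + 1.5 + 0.5 + 2
= 7 beats


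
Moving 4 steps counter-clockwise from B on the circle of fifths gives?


Reasoning:
Each counter-clockwise step moves down a perfect 5th (= up a perfect 4th)
From B: B → E → A → D → G
= G


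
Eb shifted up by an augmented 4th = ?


Working:
augmented 4th: 4 letter names, 6 semitones
Letter: E + 3 → A
Pitch: Eb + 6 semitones, spelled as an A → A
= A


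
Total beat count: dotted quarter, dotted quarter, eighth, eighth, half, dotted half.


Beat values:
  dotted quarter = 1.5 beats
  dotted quarter = 1.5 beats
  eighth = 0.5 beats
  eighth = 0.5 beats
  half = 2 beats
  dotted half = 3 beats
Sum = 1.5 + 1.5 + 0.5 + 0.5 + 2 + 3
= 9 beats


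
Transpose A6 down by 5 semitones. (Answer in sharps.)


Let's work it out.
A6: chromatic position 9 in octave 6 → absolute = 6×12 + 9 = 81
Transpose down 5: 81 - 5 = 76
76 = 6×12 + 4 → E in octave 6
Result = E6


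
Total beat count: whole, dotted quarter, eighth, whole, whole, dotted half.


Beat values:
  whole = 4 beats
  dotted quarter = 1.5 beats
  eighth = 0.5 beats
  whole = 4 beats
  whole = 4 beats
  dotted half = 3 beats
Sum = 4 + 1.5 + 0.5 + 4 + 4 + 3
= 17 beats


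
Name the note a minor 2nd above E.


Reasoning:
A 2nd spans 2 letter names, so from E we land on F
A minor 2nd = 1 semitone above E
Spell F at that pitch: F
= F


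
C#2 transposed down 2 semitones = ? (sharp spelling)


Working:
C#2: chromatic position 1 in octave 2 → absolute = 2×12 + 1 = 25
Transpose down 2: 25 - 2 = 23
23 = 1×12 + 11 → B in octave 1
Result = B1


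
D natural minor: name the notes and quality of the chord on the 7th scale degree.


Solution.
D natural minor scale: D E F G A Bb C
Diatonic triad on degree 7 stacks scale notes 7, 2, 4: C E G
C→E = 4 semitones; C→G = 7 semitones → major triad
= C E G (major)


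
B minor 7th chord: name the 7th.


Let's work it out.
Minor 7th chord = root + minor 3rd + perfect 5th + minor 7th
Seventh chords stack in thirds, so the letter names are B-D-F-A
Root: B
Minor 3rd above B: D
Perfect 5th above B: F#
Minor 7th above B: A
The 7th = A


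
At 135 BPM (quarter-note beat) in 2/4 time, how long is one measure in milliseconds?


Working:
Quarter-note beat duration = 60000 / 135 ms
Beats per measure (2/4) = 2
One measure = 2 × 60000 / 135 = 120000 / 135 ms
= 888.9 ms


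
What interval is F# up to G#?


Solution.
Letter names: F → G spans 2 letter names → a 2nd
Semitones: F# → G# = 2 half-steps
A 2nd of 2 semitones is a major 2nd
= major 2nd


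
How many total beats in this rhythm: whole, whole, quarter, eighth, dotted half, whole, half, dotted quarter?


Solution.
Beat values:
  whole = 4 beats
  whole = 4 beats
  quarter = 1 beat
  eighth = 0.5 beats
  dotted half = 3 beats
  whole = 4 beats
  half = 2 beats
  dotted quarter = 1.5 beats
Sum = 4 + 4 + 1 + 0.5 + 3 + 4 + 2 + 1.5
= 20 beats


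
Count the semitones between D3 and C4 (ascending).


Absolute semitone position = octave×12 + chromatic position
D3: 3×12 + 2 = 38
C4: 4×12 + 0 = 48
Difference = 48 - 38 = 10
= 10 semitones


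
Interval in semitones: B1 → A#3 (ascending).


Let's work it out.
Absolute semitone position = octave×12 + chromatic position
B1: 1×12 + 11 = 23
A#3: 3×12 + 10 = 46
Difference = 46 - 23 = 23
= 23 semitones


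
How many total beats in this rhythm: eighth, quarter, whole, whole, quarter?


Reasoning:
Beat values:
  eighth = 0.5 beats
  quarter = 1 beat
  whole = 4 beats
  whole = 4 beats
  quarter = 1 beat
Sum = 0.5 + 1 + 4 + 4 + 1
= 10.5 beats


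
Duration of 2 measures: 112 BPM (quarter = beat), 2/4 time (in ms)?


Step by step:
Quarter-note beat duration = 60000 / 112 ms
Beats per measure (2/4) = 2
One measure = 2 × 60000 / 112 = 120000 / 112 ms
2 measures = 2 × 120000 / 112 = 240000 / 112
= 2142.9 ms


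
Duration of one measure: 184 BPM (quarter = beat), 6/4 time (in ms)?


Quarter-note beat duration = 60000 / 184 ms
Beats per measure (6/4) = 6
One measure = 6 × 60000 / 184 = 360000 / 184 ms
= 1956.5 ms


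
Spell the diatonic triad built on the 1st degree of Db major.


Let's work it out.
Db major scale: Db Eb F Gb Ab Bb C
Diatonic triad on degree 1 stacks scale notes 1, 3, 5: Db F Ab
Db→F = 4 semitones; Db→Ab = 7 semitones → major triad
= Db F Ab (major)


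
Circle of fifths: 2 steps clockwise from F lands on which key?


Each clockwise step on the circle of fifths moves up a perfect 5th
From F: F → C → G
= G


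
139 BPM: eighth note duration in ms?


Working:
One quarter-note beat = 60000 / BPM = 60000 / 139 ms
Eighth note = 1/2 × quarter note
Duration = 1/2 × 60000 / 139 = 30000 / 139
= 215.8 ms


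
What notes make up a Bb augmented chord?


Step by step:
Augmented triad = root + major 3rd (4 semitones) + augmented 5th (8 semitones)
A triad on Bb stacks thirds, so the chord tones use letter names B-D-F
Root: Bb
Major 3rd above Bb: D
Augmented 5th above Bb: F#
Chord = Bb D F#


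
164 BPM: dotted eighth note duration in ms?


One quarter-note beat = 60000 / BPM = 60000 / 164 ms
Dotted eighth note = 3/4 × quarter note
Duration = 3/4 × 60000 / 164 = 45000 / 164
= 274.4 ms


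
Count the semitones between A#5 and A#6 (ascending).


Let's work it out.
Absolute semitone position = octave×12 + chromatic position
A#5: 5×12 + 10 = 70
A#6: 6×12 + 10 = 82
Difference = 82 - 70 = 12
= 12 semitones


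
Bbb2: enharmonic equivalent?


Step by step:
Enharmonic notes sound the same pitch but are spelled with different letter names
Bbb and A name the same pitch class
= A2


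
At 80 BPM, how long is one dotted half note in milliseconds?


Reasoning:
One quarter-note beat = 60000 / BPM = 60000 / 80 ms
Dotted half note = 3 × quarter note
Duration = 3 × 60000 / 80 = 180000 / 80
= 2250.0 ms


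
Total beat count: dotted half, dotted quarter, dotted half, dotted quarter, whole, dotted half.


Step by step:
Beat values:
  dotted half = 3 beats
  dotted quarter = 1.5 beats
  dotted half = 3 beats
  dotted quarter = 1.5 beats
  whole = 4 beats
  dotted half = 3 beats
Sum = 3 + 1.5 + 3 + 1.5 + 4 + 3
= 16 beats


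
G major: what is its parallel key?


Solution.
Parallel keys share the same tonic but differ in mode
G major → parallel is G minor
= G minor


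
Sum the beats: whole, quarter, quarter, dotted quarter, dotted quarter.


Beat values:
  whole = 4 beats
  quarter = 1 beat
  quarter = 1 beat
  dotted quarter = 1.5 beats
  dotted quarter = 1.5 beats
Sum = 4 + 1 + 1 + 1.5 + 1.5
= 9 beats


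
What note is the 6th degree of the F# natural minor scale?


Step by step:
Natural minor scale pattern: W-H-W-W-H-W-W (2-1-2-2-1-2-2 semitones)
Starting from F#:
  F# + 2 semitones → G#
  G# + 1 semitone → A
  A + 2 semitones → B
  B + 2 semitones → C#
  C# + 1 semitone → D
  D + 2 semitones → E
  E + 2 semitones → F#
Scale: F# G# A B C# D E
Degree 6 = D


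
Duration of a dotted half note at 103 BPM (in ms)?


One quarter-note beat = 60000 / BPM = 60000 / 103 ms
Dotted half note = 3 × quarter note
Duration = 3 × 60000 / 103 = 180000 / 103
= 1747.6 ms


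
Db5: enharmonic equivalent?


Let's work it out.
Enharmonic notes sound the same pitch but are spelled with different letter names
Db and C# name the same pitch class
= C#5


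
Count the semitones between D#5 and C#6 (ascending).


Step by step:
Absolute semitone position = octave×12 + chromatic position
D#5: 5×12 + 3 = 63
C#6: 6×12 + 1 = 73
Difference = 73 - 63 = 10
= 10 semitones


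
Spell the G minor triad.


Minor triad = root + minor 3rd (3 semitones) + perfect 5th (7 semitones)
A triad on G stacks thirds, so the chord tones use letter names G-B-D
Root: G
Minor 3rd above G: Bb
Perfect 5th above G: D
Chord = G Bb D


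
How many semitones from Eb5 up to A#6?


Working:
Absolute semitone position = octave×12 + chromatic position
Eb5: 5×12 + 3 = 63
A#6: 6×12 + 10 = 82
Difference = 82 - 63 = 19
= 19 semitones


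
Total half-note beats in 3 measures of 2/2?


Step by step:
Time signature 2/2: the bottom number 2 means the half note gets one count
The top number 2 means 2 half-note beats per measure
Total = 2 × 3 measures
= 6 half-note beats


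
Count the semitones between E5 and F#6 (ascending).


Step by step:
Absolute semitone position = octave×12 + chromatic position
E5: 5×12 + 4 = 64
F#6: 6×12 + 6 = 78
Difference = 78 - 64 = 14
= 14 semitones


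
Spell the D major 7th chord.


Step by step:
Major 7th chord = root + major 3rd + perfect 5th + major 7th
Seventh chords stack in thirds, so the letter names are D-F-A-C
Root: D
Major 3rd above D: F#
Perfect 5th above D: A
Major 7th above D: C#
Chord = D F# A C#


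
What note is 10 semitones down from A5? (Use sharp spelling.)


Step by step:
A5: chromatic position 9 in octave 5 → absolute = 5×12 + 9 = 69
Transpose down 10: 69 - 10 = 59
59 = 4×12 + 11 → B in octave 4
Result = B4


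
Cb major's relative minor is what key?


The relative minor shares the major's key signature and starts on its 6th degree
6th degree = a major 6th above the tonic; a major 6th above Cb is Ab
→ relative minor of Cb major is Ab minor
= Ab minor


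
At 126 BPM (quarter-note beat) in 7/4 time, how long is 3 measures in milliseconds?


Step by step:
Quarter-note beat duration = 60000 / 126 ms
Beats per measure (7/4) = 7
One measure = 7 × 60000 / 126 = 420000 / 126 ms
3 measures = 3 × 420000 / 126 = 1260000 / 126
= 10000.0 ms


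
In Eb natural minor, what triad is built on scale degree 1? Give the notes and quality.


Reasoning:
Eb natural minor scale: Eb F Gb Ab Bb Cb Db
Diatonic triad on degree 1 stacks scale notes 1, 3, 5: Eb Gb Bb
Eb→Gb = 3 semitones; Eb→Bb = 7 semitones → minor triad
= Eb Gb Bb (minor)


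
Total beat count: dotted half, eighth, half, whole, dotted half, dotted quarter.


Beat values:
  dotted half = 3 beats
  eighth = 0.5 beats
  half = 2 beats
  whole = 4 beats
  dotted half = 3 beats
  dotted quarter = 1.5 beats
Sum = 3 + 0.5 + 2 + 4 + 3 + 1.5
= 14 beats


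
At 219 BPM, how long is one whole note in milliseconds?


Solution.
One quarter-note beat = 60000 / BPM = 60000 / 219 ms
Whole note = 4 × quarter note
Duration = 4 × 60000 / 219 = 240000 / 219
= 1095.9 ms


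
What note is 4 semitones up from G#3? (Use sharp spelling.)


Working:
G#3: chromatic position 8 in octave 3 → absolute = 3×12 + 8 = 44
Transpose up 4: 44 + 4 = 48
48 = 4×12 + 0 → C in octave 4
Result = C4


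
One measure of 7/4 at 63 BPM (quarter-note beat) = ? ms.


Let's work it out.
Quarter-note beat duration = 60000 / 63 ms
Beats per measure (7/4) = 7
One measure = 7 × 60000 / 63 = 420000 / 63 ms
= 6666.7 ms


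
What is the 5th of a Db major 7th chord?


Let's work it out.
Major 7th chord = root + major 3rd + perfect 5th + major 7th
Seventh chords stack in thirds, so the letter names are D-F-A-C
Root: Db
Major 3rd above Db: F
Perfect 5th above Db: Ab
Major 7th above Db: C
The 5th = Ab


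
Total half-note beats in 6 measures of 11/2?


Time signature 11/2: the bottom number 2 means the half note gets one count
The top number 11 means 11 half-note beats per measure
Total = 11 × 6 measures
= 66 half-note beats


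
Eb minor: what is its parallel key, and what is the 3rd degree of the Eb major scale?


Step by step:
Parallel keys share the same tonic but differ in mode
Eb minor → parallel is Eb major
Eb major scale: Eb F G Ab Bb C D
= Eb major; 3rd degree = G
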